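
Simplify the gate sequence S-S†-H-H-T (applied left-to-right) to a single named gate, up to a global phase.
T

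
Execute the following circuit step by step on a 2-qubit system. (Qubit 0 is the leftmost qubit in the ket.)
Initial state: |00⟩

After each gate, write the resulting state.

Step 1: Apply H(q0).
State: 1/√2|00⟩ + 1/√2|10⟩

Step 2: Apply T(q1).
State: 1/√2|00⟩ + 1/√2|10⟩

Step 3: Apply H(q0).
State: |00⟩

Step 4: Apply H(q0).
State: 1/√2|00⟩ + 1/√2|10⟩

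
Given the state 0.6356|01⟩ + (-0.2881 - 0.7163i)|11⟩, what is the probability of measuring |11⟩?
0.5961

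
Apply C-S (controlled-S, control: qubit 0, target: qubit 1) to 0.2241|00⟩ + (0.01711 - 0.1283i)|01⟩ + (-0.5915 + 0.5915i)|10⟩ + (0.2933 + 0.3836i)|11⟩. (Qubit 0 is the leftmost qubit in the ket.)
0.2241|00⟩ + (0.01711 - 0.1283i)|01⟩ + (-0.5915 + 0.5915i)|10⟩ + (-0.3836 + 0.2933i)|11⟩

C-S leaves the control-|0⟩ kets |00⟩, |01⟩ unchanged and applies S to qubit 1 on the control-|1⟩ pair (|10⟩, |11⟩).
S = [[1, 0], [0, i]].
With a = amp(|10⟩) = (-0.5915 + 0.5915i) and b = amp(|11⟩) = (0.2933 + 0.3836i):
new amp(|10⟩) = (1)·a = (-0.5915 + 0.5915i)
new amp(|11⟩) = (i)·b = (-0.3836 + 0.2933i)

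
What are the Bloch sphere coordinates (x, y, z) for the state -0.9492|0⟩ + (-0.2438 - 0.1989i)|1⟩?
(0.4628, 0.3776, 0.802)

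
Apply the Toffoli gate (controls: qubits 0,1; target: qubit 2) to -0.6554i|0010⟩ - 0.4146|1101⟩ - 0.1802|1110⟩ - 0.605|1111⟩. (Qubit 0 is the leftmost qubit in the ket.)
-0.6554i|0010⟩ - 0.1802|1100⟩ - 0.605|1101⟩ - 0.4146|1111⟩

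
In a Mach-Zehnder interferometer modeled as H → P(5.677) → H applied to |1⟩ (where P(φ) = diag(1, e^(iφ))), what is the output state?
(0.08909 + 0.2849i)|0⟩ + (0.9109 - 0.2849i)|1⟩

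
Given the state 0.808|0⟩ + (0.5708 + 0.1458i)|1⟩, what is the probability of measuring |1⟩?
0.3471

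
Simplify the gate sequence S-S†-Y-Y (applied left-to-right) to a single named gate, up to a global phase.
I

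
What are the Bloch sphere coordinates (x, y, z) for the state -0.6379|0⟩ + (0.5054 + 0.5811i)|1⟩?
(-0.6448, -0.7414, -0.1862)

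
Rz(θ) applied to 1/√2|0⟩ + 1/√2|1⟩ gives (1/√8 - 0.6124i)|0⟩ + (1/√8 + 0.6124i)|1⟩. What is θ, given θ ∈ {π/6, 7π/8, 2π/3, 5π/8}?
2π/3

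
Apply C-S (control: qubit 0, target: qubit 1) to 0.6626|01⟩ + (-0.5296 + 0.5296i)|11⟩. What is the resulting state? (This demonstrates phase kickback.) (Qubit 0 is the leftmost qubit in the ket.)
0.6626|01⟩ + (-0.5296 - 0.5296i)|11⟩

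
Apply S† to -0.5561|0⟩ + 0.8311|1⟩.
-0.5561|0⟩ - 0.8311i|1⟩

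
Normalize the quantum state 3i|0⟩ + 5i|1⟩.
0.5145i|0⟩ + 0.8575i|1⟩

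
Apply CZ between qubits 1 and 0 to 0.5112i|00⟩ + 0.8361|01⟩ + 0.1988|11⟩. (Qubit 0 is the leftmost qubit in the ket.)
0.5112i|00⟩ + 0.8361|01⟩ - 0.1988|11⟩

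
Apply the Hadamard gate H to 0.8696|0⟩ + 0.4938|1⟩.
0.9641|0⟩ + 0.2657|1⟩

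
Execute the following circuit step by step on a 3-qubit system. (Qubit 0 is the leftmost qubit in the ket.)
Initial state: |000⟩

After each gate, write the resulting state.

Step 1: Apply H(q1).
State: 1/√2|000⟩ + 1/√2|010⟩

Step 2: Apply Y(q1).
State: -(1/√2)i|000⟩ + (1/√2)i|010⟩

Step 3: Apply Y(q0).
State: 1/√2|100⟩ - 1/√2|110⟩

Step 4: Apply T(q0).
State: (1/2 + (1/2)i)|100⟩ + (-1/2 - (1/2)i)|110⟩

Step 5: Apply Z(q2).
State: (1/2 + (1/2)i)|100⟩ + (-1/2 - (1/2)i)|110⟩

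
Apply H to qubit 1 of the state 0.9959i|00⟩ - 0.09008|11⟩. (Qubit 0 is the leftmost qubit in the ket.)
0.7042i|00⟩ + 0.7042i|01⟩ - 0.0637|10⟩ + 0.0637|11⟩

H on qubit 1 mixes each pair of kets that differ only in qubit 1: amplitudes (a, b) of (|…0…⟩, |…1…⟩) become ((a + b)/√2, (a − b)/√2). Kets absent from the input have amplitude 0.
(|00⟩, |01⟩): (a, b) = (0.9959i, 0) → (0.7042i, 0.7042i)
(|10⟩, |11⟩): (a, b) = (0, -0.09008) → (-0.0637, 0.0637)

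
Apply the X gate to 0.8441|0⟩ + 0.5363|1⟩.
0.5363|0⟩ + 0.8441|1⟩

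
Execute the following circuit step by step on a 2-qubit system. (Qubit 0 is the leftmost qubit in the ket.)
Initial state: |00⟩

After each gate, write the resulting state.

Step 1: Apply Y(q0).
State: i|10⟩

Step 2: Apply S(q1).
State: i|10⟩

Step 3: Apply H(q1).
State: (1/√2)i|10⟩ + (1/√2)i|11⟩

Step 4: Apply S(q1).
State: (1/√2)i|10⟩ - 1/√2|11⟩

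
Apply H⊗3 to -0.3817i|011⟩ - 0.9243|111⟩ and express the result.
(-0.3268 - 0.135i)|000⟩ + (0.3268 + 0.135i)|001⟩ + (0.3268 + 0.135i)|010⟩ + (-0.3268 - 0.135i)|011⟩ + (0.3268 - 0.135i)|100⟩ + (-0.3268 + 0.135i)|101⟩ + (-0.3268 + 0.135i)|110⟩ + (0.3268 - 0.135i)|111⟩

H⊗3 gives amp(|y⟩) = (1/2√2) Σ_x (−1)^(x·y) amp(|x⟩), where x·y is the number of positions in which both x and y have a 1.
|000⟩: (-0.3817i - 0.9243)/(2√2) = (-0.3268 - 0.135i)
|001⟩: (0.3817i + 0.9243)/(2√2) = (0.3268 + 0.135i)
|010⟩: (0.3817i + 0.9243)/(2√2) = (0.3268 + 0.135i)
|011⟩: (-0.3817i - 0.9243)/(2√2) = (-0.3268 - 0.135i)
|100⟩: (-0.3817i + 0.9243)/(2√2) = (0.3268 - 0.135i)
|101⟩: (0.3817i - 0.9243)/(2√2) = (-0.3268 + 0.135i)
|110⟩: (0.3817i - 0.9243)/(2√2) = (-0.3268 + 0.135i)
|111⟩: (-0.3817i + 0.9243)/(2√2) = (0.3268 - 0.135i)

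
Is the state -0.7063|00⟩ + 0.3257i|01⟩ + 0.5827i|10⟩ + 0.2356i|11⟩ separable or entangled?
Entangled

Writing the state as a|00⟩ + b|01⟩ + c|10⟩ + d|11⟩, it is a product state iff ad − bc = 0.
Here (a, b, c, d) = (-0.7063, 0.3257i, 0.5827i, 0.2356i): ad − bc = (-0.7063)(0.2356i) − (0.3257i)(0.5827i) = (0.1898 - 0.1664i) ≠ 0, so the state is entangled.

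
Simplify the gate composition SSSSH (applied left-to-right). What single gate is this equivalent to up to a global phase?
H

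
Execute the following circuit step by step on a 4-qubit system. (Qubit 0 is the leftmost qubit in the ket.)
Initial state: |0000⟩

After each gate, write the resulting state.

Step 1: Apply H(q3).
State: 1/√2|0000⟩ + 1/√2|0001⟩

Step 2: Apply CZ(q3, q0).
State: 1/√2|0000⟩ + 1/√2|0001⟩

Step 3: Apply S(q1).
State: 1/√2|0000⟩ + 1/√2|0001⟩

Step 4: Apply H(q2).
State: 1/2|0000⟩ + 1/2|0001⟩ + 1/2|0010⟩ + 1/2|0011⟩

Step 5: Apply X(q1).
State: 1/2|0100⟩ + 1/2|0101⟩ + 1/2|0110⟩ + 1/2|0111⟩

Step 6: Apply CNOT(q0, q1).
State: 1/2|0100⟩ + 1/2|0101⟩ + 1/2|0110⟩ + 1/2|0111⟩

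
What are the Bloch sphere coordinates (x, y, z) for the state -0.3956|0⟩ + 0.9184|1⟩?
(-0.7266, 0, -0.687)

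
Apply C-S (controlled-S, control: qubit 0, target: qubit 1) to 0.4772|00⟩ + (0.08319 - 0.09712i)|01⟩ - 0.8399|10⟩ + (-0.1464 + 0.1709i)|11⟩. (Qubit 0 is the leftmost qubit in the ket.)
0.4772|00⟩ + (0.08319 - 0.09712i)|01⟩ - 0.8399|10⟩ + (-0.1709 - 0.1464i)|11⟩

C-S leaves the control-|0⟩ kets |00⟩, |01⟩ unchanged and applies S to qubit 1 on the control-|1⟩ pair (|10⟩, |11⟩).
S = [[1, 0], [0, i]].
With a = amp(|10⟩) = -0.8399 and b = amp(|11⟩) = (-0.1464 + 0.1709i):
new amp(|10⟩) = (1)·a = -0.8399
new amp(|11⟩) = (i)·b = (-0.1709 - 0.1464i)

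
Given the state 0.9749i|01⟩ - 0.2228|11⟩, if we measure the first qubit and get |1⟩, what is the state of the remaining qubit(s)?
-|1⟩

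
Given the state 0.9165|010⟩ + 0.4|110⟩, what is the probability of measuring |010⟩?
0.84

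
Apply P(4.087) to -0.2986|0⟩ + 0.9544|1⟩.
-0.2986|0⟩ + (-0.5587 - 0.7738i)|1⟩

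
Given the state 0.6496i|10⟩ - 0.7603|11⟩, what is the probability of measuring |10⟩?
0.422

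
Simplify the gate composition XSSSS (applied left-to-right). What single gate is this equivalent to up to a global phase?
X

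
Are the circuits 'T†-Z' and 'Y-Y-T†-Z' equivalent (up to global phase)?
Yes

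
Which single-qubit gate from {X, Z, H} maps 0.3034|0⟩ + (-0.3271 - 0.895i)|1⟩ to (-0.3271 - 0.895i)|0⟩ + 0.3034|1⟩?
X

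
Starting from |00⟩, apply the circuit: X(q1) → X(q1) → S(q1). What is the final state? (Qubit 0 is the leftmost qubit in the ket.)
|00⟩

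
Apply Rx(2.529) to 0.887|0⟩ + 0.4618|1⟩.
(0.2675 - 0.4403i)|0⟩ + (0.1392 - 0.8457i)|1⟩

Rx(2.529) = [[cos(θ/2), −i·sin(θ/2)], [−i·sin(θ/2), cos(θ/2)]]; θ = 2.529, cos(θ/2) ≈ 0.301529, sin(θ/2) ≈ 0.953457.
With a = amp(|0⟩) = 0.887 and b = amp(|1⟩) = 0.4618:
new amp(|0⟩) = (0.301529)·a + (-0.953457i)·b = (0.2675 - 0.4403i)
new amp(|1⟩) = (-0.953457i)·a + (0.301529)·b = (0.1392 - 0.8457i)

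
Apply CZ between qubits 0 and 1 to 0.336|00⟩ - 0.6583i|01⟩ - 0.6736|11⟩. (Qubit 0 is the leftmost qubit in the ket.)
0.336|00⟩ - 0.6583i|01⟩ + 0.6736|11⟩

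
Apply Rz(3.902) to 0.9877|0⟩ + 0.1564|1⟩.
(-0.3665 - 0.9172i)|0⟩ + (-0.05804 + 0.1452i)|1⟩

Rz(3.902) = [[e^(−iθ/2), 0], [0, e^(iθ/2)]] with e^(±iθ/2) = cos(θ/2) ± i·sin(θ/2); θ = 3.902, cos(θ/2) ≈ -0.37111, sin(θ/2) ≈ 0.928589.
With a = amp(|0⟩) = 0.9877 and b = amp(|1⟩) = 0.1564:
new amp(|0⟩) = (-0.37111 - 0.928589i)·a = (-0.3665 - 0.9172i)
new amp(|1⟩) = (-0.37111 + 0.928589i)·b = (-0.05804 + 0.1452i)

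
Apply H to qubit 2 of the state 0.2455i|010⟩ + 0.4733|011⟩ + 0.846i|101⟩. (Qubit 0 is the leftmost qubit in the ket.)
(0.3347 + 0.1736i)|010⟩ + (-0.3347 + 0.1736i)|011⟩ + 0.5982i|100⟩ - 0.5982i|101⟩

H on qubit 2 mixes each pair of kets that differ only in qubit 2: amplitudes (a, b) of (|…0…⟩, |…1…⟩) become ((a + b)/√2, (a − b)/√2). Kets absent from the input have amplitude 0.
(|010⟩, |011⟩): (a, b) = (0.2455i, 0.4733) → ((0.3347 + 0.1736i), (-0.3347 + 0.1736i))
(|100⟩, |101⟩): (a, b) = (0, 0.846i) → (0.5982i, -0.5982i)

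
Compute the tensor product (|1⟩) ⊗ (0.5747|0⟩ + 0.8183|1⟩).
0.5747|10⟩ + 0.8183|11⟩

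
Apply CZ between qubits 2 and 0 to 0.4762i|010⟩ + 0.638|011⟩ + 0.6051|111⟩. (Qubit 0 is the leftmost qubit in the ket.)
0.4762i|010⟩ + 0.638|011⟩ - 0.6051|111⟩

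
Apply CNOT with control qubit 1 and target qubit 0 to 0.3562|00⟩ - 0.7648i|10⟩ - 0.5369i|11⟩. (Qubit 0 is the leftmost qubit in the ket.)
0.3562|00⟩ - 0.5369i|01⟩ - 0.7648i|10⟩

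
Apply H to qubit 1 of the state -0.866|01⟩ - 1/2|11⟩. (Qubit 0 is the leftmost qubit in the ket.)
-0.6124|00⟩ + 0.6124|01⟩ - 1/√8|10⟩ + 1/√8|11⟩

H on qubit 1 mixes each pair of kets that differ only in qubit 1: amplitudes (a, b) of (|…0…⟩, |…1…⟩) become ((a + b)/√2, (a − b)/√2). Kets absent from the input have amplitude 0.
(|00⟩, |01⟩): (a, b) = (0, -0.866) → (-0.6124, 0.6124)
(|10⟩, |11⟩): (a, b) = (0, -1/2) → (-1/√8, 1/√8)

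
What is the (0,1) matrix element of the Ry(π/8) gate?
-0.1951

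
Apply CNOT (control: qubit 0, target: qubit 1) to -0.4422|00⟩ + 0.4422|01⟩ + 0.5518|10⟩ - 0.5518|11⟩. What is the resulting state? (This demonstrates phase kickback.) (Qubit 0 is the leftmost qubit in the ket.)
-0.4422|00⟩ + 0.4422|01⟩ - 0.5518|10⟩ + 0.5518|11⟩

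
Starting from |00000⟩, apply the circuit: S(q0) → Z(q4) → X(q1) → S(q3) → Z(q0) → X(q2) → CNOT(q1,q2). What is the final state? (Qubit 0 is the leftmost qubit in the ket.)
|01000⟩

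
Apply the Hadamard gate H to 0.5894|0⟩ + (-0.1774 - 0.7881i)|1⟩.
(0.2913 - 0.5573i)|0⟩ + (0.5422 + 0.5573i)|1⟩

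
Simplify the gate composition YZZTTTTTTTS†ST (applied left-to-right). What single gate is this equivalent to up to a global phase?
Y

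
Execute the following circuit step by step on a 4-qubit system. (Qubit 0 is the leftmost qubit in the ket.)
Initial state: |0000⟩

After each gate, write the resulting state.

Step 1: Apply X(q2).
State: |0010⟩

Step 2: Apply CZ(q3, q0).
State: |0010⟩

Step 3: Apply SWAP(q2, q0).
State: |1000⟩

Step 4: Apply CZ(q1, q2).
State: |1000⟩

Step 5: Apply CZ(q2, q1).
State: |1000⟩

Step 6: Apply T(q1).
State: |1000⟩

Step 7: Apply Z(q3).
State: |1000⟩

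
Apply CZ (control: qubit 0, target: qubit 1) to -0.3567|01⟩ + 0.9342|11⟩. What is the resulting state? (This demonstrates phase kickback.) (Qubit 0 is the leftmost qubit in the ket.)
-0.3567|01⟩ - 0.9342|11⟩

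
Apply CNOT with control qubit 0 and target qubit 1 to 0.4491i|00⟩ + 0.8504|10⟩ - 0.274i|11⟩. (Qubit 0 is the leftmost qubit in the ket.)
0.4491i|00⟩ - 0.274i|10⟩ + 0.8504|11⟩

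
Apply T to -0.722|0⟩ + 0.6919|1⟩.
-0.722|0⟩ + (0.4892 + 0.4892i)|1⟩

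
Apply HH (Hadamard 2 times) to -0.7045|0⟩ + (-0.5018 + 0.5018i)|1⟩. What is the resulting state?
-0.7045|0⟩ + (-0.5018 + 0.5018i)|1⟩

H² = I, so an even number of Hadamards cancels: H^2 = I and the state is unchanged.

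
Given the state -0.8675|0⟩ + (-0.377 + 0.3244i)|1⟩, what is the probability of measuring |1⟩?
0.2474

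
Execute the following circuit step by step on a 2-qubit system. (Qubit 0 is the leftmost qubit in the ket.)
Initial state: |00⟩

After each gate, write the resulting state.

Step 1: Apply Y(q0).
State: i|10⟩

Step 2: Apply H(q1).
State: (1/√2)i|10⟩ + (1/√2)i|11⟩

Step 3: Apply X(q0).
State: (1/√2)i|00⟩ + (1/√2)i|01⟩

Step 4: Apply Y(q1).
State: 1/√2|00⟩ - 1/√2|01⟩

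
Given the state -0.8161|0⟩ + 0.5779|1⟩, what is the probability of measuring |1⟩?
0.334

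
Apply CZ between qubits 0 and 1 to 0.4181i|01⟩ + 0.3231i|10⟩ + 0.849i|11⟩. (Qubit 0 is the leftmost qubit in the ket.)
0.4181i|01⟩ + 0.3231i|10⟩ - 0.849i|11⟩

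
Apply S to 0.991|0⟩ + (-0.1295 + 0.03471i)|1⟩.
0.991|0⟩ + (-0.03471 - 0.1295i)|1⟩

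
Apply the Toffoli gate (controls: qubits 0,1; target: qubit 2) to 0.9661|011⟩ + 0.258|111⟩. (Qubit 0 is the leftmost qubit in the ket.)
0.9661|011⟩ + 0.258|110⟩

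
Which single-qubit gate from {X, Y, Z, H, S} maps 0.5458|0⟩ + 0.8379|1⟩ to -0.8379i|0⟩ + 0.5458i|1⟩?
Y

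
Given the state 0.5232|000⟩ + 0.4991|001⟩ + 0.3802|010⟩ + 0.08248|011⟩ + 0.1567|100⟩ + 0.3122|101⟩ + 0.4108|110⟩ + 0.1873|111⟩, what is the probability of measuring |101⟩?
0.09747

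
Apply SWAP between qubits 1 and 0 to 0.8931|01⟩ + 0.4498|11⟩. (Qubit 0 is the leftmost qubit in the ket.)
0.8931|10⟩ + 0.4498|11⟩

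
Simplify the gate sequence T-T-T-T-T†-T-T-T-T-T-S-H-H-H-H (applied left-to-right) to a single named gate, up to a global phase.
S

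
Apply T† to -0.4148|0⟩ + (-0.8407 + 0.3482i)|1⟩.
-0.4148|0⟩ + (-0.3483 + 0.8407i)|1⟩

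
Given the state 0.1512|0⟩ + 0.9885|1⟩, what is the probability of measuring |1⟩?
0.9771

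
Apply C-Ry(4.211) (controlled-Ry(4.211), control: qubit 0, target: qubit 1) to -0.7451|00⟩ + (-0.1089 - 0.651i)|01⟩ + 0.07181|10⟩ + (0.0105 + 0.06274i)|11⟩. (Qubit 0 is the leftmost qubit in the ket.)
-0.7451|00⟩ + (-0.1089 - 0.651i)|01⟩ + (-0.04563 - 0.05398i)|10⟩ + (0.05644 - 0.03197i)|11⟩

C-Ry(4.211) leaves the control-|0⟩ kets |00⟩, |01⟩ unchanged and applies Ry(4.211) to qubit 1 on the control-|1⟩ pair (|10⟩, |11⟩).
Ry(4.211) = [[cos(θ/2), −sin(θ/2)], [sin(θ/2), cos(θ/2)]]; θ = 4.211, cos(θ/2) ≈ -0.509586, sin(θ/2) ≈ 0.86042.
With a = amp(|10⟩) = 0.07181 and b = amp(|11⟩) = (0.0105 + 0.06274i):
new amp(|10⟩) = (-0.509586)·a + (-0.86042)·b = (-0.04563 - 0.05398i)
new amp(|11⟩) = (0.86042)·a + (-0.509586)·b = (0.05644 - 0.03197i)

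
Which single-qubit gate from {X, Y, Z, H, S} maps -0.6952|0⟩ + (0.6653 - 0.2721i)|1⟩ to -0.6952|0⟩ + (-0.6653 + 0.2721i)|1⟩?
Z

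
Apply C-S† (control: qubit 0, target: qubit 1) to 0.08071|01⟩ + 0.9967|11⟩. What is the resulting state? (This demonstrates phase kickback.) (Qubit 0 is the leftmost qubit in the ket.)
0.08071|01⟩ - 0.9967i|11⟩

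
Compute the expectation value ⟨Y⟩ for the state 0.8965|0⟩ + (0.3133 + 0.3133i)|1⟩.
0.5617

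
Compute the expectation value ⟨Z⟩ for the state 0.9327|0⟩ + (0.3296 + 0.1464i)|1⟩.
0.7399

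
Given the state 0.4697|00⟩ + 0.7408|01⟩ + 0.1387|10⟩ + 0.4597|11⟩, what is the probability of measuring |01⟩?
0.5488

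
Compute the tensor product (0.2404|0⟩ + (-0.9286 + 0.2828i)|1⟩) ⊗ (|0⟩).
0.2404|00⟩ + (-0.9286 + 0.2828i)|10⟩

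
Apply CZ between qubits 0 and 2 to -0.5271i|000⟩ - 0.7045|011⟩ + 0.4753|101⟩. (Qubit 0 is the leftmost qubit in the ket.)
-0.5271i|000⟩ - 0.7045|011⟩ - 0.4753|101⟩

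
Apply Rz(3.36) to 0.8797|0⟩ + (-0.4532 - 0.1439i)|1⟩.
(-0.09588 - 0.8745i)|0⟩ + (0.1924 - 0.4348i)|1⟩

Rz(3.36) = [[e^(−iθ/2), 0], [0, e^(iθ/2)]] with e^(±iθ/2) = cos(θ/2) ± i·sin(θ/2); θ = 3.36, cos(θ/2) ≈ -0.108987, sin(θ/2) ≈ 0.994043.
With a = amp(|0⟩) = 0.8797 and b = amp(|1⟩) = (-0.4532 - 0.1439i):
new amp(|0⟩) = (-0.108987 - 0.994043i)·a = (-0.09588 - 0.8745i)
new amp(|1⟩) = (-0.108987 + 0.994043i)·b = (0.1924 - 0.4348i)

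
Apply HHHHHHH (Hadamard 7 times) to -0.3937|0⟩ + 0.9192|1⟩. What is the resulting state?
0.3716|0⟩ - 0.9284|1⟩

H² = I, so H^7 = H: a single Hadamard. With (a, b) = (-0.3937, 0.9192), H gives ((a + b)/√2, (a − b)/√2) = (0.3716, -0.9284).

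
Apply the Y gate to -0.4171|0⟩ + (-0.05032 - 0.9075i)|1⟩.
(-0.9075 + 0.05032i)|0⟩ - 0.4171i|1⟩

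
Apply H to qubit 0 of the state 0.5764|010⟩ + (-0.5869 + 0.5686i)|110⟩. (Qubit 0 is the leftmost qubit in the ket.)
(-0.007425 + 0.4021i)|010⟩ + (0.8226 - 0.4021i)|110⟩

H on qubit 0 mixes each pair of kets that differ only in qubit 0: amplitudes (a, b) of (|…0…⟩, |…1…⟩) become ((a + b)/√2, (a − b)/√2). Kets absent from the input have amplitude 0.
(|010⟩, |110⟩): (a, b) = (0.5764, (-0.5869 + 0.5686i)) → ((-0.007425 + 0.4021i), (0.8226 - 0.4021i))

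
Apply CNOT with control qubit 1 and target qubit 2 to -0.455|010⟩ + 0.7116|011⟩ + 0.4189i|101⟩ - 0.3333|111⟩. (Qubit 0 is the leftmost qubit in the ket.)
0.7116|010⟩ - 0.455|011⟩ + 0.4189i|101⟩ - 0.3333|110⟩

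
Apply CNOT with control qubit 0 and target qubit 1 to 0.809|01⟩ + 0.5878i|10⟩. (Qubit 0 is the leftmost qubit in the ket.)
0.809|01⟩ + 0.5878i|11⟩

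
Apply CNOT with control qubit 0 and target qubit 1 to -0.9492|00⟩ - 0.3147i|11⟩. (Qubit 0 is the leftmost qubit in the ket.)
-0.9492|00⟩ - 0.3147i|10⟩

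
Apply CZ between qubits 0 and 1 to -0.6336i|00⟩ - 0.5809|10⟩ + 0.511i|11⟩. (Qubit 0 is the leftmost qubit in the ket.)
-0.6336i|00⟩ - 0.5809|10⟩ - 0.511i|11⟩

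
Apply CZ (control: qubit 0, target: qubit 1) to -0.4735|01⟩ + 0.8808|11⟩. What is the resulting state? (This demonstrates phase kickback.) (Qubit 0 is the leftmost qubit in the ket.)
-0.4735|01⟩ - 0.8808|11⟩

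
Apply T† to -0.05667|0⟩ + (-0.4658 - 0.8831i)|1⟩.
-0.05667|0⟩ + (-0.9538 - 0.2951i)|1⟩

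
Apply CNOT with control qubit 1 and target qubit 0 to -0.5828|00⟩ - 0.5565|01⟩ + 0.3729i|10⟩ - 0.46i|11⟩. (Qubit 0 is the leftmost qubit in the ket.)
-0.5828|00⟩ - 0.46i|01⟩ + 0.3729i|10⟩ - 0.5565|11⟩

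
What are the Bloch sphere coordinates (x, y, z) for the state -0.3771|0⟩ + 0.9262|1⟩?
(-0.6985, 0, -0.7156)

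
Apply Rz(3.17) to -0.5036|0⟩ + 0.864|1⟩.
(0.007153 + 0.5035i)|0⟩ + (-0.01227 + 0.8639i)|1⟩

Rz(3.17) = [[e^(−iθ/2), 0], [0, e^(iθ/2)]] with e^(±iθ/2) = cos(θ/2) ± i·sin(θ/2); θ = 3.17, cos(θ/2) ≈ -0.0142032, sin(θ/2) ≈ 0.999899.
With a = amp(|0⟩) = -0.5036 and b = amp(|1⟩) = 0.864:
new amp(|0⟩) = (-0.0142032 - 0.999899i)·a = (0.007153 + 0.5035i)
new amp(|1⟩) = (-0.0142032 + 0.999899i)·b = (-0.01227 + 0.8639i)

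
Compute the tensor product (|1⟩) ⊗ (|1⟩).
|11⟩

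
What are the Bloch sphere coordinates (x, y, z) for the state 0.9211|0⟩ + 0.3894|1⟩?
(0.7174, 0, 0.6968)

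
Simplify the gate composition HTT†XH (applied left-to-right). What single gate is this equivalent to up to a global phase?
Z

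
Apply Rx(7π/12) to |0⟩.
0.6088|0⟩ - 0.7934i|1⟩

Rx(7π/12) = [[cos(θ/2), −i·sin(θ/2)], [−i·sin(θ/2), cos(θ/2)]]; θ = 7π/12, cos(θ/2) ≈ 0.608761, sin(θ/2) ≈ 0.793353.
With a = amp(|0⟩) = 1 and b = amp(|1⟩) = 0:
new amp(|0⟩) = (0.608761)·a + (-0.793353i)·b = 0.6088
new amp(|1⟩) = (-0.793353i)·a + (0.608761)·b = -0.7934i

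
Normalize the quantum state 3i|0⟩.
i|0⟩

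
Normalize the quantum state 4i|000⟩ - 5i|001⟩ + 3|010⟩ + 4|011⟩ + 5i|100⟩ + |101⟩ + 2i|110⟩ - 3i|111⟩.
0.3904i|000⟩ - 0.488i|001⟩ + 0.2928|010⟩ + 0.3904|011⟩ + 0.488i|100⟩ + 0.09759|101⟩ + 0.1952i|110⟩ - 0.2928i|111⟩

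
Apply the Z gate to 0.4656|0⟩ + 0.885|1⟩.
0.4656|0⟩ - 0.885|1⟩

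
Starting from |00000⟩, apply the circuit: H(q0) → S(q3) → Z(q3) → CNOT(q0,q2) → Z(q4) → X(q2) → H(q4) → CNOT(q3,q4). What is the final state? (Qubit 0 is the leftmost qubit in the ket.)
1/2|00100⟩ + 1/2|00101⟩ + 1/2|10000⟩ + 1/2|10001⟩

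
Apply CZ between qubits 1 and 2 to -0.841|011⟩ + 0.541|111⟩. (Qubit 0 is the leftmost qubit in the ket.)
0.841|011⟩ - 0.541|111⟩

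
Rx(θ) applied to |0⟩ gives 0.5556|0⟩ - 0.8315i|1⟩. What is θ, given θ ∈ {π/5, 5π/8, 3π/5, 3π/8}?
5π/8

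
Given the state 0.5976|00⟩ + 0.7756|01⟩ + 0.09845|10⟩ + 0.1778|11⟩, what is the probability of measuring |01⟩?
0.6016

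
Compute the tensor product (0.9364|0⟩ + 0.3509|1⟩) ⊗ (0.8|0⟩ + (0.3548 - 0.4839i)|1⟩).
0.7491|00⟩ + (0.3322 - 0.4531i)|01⟩ + 0.2807|10⟩ + (0.1245 - 0.1698i)|11⟩

amp(|b₁b₂…⟩) = product of the factor amplitudes for bits b₁, b₂, …; only kets whose every factor amplitude is nonzero survive.
|00⟩: (0.9364)(0.8) = 0.7491
|01⟩: (0.9364)(0.3548 - 0.4839i) = (0.3322 - 0.4531i)
|10⟩: (0.3509)(0.8) = 0.2807
|11⟩: (0.3509)(0.3548 - 0.4839i) = (0.1245 - 0.1698i)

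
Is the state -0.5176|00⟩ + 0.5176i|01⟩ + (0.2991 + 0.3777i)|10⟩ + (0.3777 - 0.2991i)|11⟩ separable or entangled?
Separable

Writing the state as a|00⟩ + b|01⟩ + c|10⟩ + d|11⟩, it is a product state iff ad − bc = 0.
Here (a, b, c, d) = (-0.5176, 0.5176i, (0.2991 + 0.3777i), (0.3777 - 0.2991i)): ad − bc = (-0.5176)(0.3777 - 0.2991i) − (0.5176i)(0.2991 + 0.3777i) = 0, so the state is separable.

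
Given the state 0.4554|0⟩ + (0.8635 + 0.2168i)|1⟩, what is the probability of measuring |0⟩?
0.2074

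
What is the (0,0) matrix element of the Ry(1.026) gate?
0.8713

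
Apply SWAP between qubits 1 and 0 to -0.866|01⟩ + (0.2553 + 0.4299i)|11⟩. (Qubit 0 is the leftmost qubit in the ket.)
-0.866|10⟩ + (0.2553 + 0.4299i)|11⟩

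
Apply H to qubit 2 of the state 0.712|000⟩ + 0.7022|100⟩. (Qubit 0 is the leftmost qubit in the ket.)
0.5035|000⟩ + 0.5035|001⟩ + 0.4965|100⟩ + 0.4965|101⟩

H on qubit 2 mixes each pair of kets that differ only in qubit 2: amplitudes (a, b) of (|…0…⟩, |…1…⟩) become ((a + b)/√2, (a − b)/√2). Kets absent from the input have amplitude 0.
(|000⟩, |001⟩): (a, b) = (0.712, 0) → (0.5035, 0.5035)
(|100⟩, |101⟩): (a, b) = (0.7022, 0) → (0.4965, 0.4965)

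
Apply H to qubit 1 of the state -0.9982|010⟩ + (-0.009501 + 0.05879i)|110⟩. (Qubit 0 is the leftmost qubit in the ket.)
-0.7058|000⟩ + 0.7058|010⟩ + (-0.006718 + 0.04157i)|100⟩ + (0.006718 - 0.04157i)|110⟩

H on qubit 1 mixes each pair of kets that differ only in qubit 1: amplitudes (a, b) of (|…0…⟩, |…1…⟩) become ((a + b)/√2, (a − b)/√2). Kets absent from the input have amplitude 0.
(|000⟩, |010⟩): (a, b) = (0, -0.9982) → (-0.7058, 0.7058)
(|100⟩, |110⟩): (a, b) = (0, (-0.009501 + 0.05879i)) → ((-0.006718 + 0.04157i), (0.006718 - 0.04157i))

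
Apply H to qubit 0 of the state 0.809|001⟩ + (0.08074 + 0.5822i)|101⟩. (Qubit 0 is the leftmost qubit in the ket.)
(0.6291 + 0.4117i)|001⟩ + (0.515 - 0.4117i)|101⟩

H on qubit 0 mixes each pair of kets that differ only in qubit 0: amplitudes (a, b) of (|…0…⟩, |…1…⟩) become ((a + b)/√2, (a − b)/√2). Kets absent from the input have amplitude 0.
(|001⟩, |101⟩): (a, b) = (0.809, (0.08074 + 0.5822i)) → ((0.6291 + 0.4117i), (0.515 - 0.4117i))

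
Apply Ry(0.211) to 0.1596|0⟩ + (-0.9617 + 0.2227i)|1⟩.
(0.26 - 0.02345i)|0⟩ + (-0.9395 + 0.2215i)|1⟩

Ry(0.211) = [[cos(θ/2), −sin(θ/2)], [sin(θ/2), cos(θ/2)]]; θ = 0.211, cos(θ/2) ≈ 0.99444, sin(θ/2) ≈ 0.105304.
With a = amp(|0⟩) = 0.1596 and b = amp(|1⟩) = (-0.9617 + 0.2227i):
new amp(|0⟩) = (0.99444)·a + (-0.105304)·b = (0.26 - 0.02345i)
new amp(|1⟩) = (0.105304)·a + (0.99444)·b = (-0.9395 + 0.2215i)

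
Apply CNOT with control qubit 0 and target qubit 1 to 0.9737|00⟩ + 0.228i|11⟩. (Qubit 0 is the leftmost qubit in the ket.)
0.9737|00⟩ + 0.228i|10⟩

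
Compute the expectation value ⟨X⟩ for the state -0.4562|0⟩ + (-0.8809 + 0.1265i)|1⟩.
0.8037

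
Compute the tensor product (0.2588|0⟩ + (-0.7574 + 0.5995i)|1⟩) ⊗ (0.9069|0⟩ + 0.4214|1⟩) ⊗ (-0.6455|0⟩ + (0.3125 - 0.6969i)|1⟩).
-0.1515|000⟩ + (0.07335 - 0.1636i)|001⟩ - 0.0704|010⟩ + (0.03408 - 0.076i)|011⟩ + (0.4434 - 0.3509i)|100⟩ + (0.1642 + 0.6486i)|101⟩ + (0.206 - 0.1631i)|110⟩ + (0.07632 + 0.3014i)|111⟩

amp(|b₁b₂…⟩) = product of the factor amplitudes for bits b₁, b₂, …; only kets whose every factor amplitude is nonzero survive.
|000⟩: (0.2588)(0.9069)(-0.6455) = -0.1515
|001⟩: (0.2588)(0.9069)(0.3125 - 0.6969i) = (0.07335 - 0.1636i)
|010⟩: (0.2588)(0.4214)(-0.6455) = -0.0704
|011⟩: (0.2588)(0.4214)(0.3125 - 0.6969i) = (0.03408 - 0.076i)
|100⟩: (-0.7574 + 0.5995i)(0.9069)(-0.6455) = (0.4434 - 0.3509i)
|101⟩: (-0.7574 + 0.5995i)(0.9069)(0.3125 - 0.6969i) = (0.1642 + 0.6486i)
|110⟩: (-0.7574 + 0.5995i)(0.4214)(-0.6455) = (0.206 - 0.1631i)
|111⟩: (-0.7574 + 0.5995i)(0.4214)(0.3125 - 0.6969i) = (0.07632 + 0.3014i)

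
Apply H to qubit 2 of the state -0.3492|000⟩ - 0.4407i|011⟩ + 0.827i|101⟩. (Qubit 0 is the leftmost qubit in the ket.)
-0.2469|000⟩ - 0.2469|001⟩ - 0.3116i|010⟩ + 0.3116i|011⟩ + 0.5848i|100⟩ - 0.5848i|101⟩

H on qubit 2 mixes each pair of kets that differ only in qubit 2: amplitudes (a, b) of (|…0…⟩, |…1…⟩) become ((a + b)/√2, (a − b)/√2). Kets absent from the input have amplitude 0.
(|000⟩, |001⟩): (a, b) = (-0.3492, 0) → (-0.2469, -0.2469)
(|010⟩, |011⟩): (a, b) = (0, -0.4407i) → (-0.3116i, 0.3116i)
(|100⟩, |101⟩): (a, b) = (0, 0.827i) → (0.5848i, -0.5848i)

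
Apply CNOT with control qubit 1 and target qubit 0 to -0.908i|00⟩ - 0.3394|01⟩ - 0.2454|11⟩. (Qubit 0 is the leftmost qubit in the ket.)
-0.908i|00⟩ - 0.2454|01⟩ - 0.3394|11⟩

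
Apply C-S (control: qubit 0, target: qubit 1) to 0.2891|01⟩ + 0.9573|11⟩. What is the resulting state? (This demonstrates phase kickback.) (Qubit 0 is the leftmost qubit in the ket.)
0.2891|01⟩ + 0.9573i|11⟩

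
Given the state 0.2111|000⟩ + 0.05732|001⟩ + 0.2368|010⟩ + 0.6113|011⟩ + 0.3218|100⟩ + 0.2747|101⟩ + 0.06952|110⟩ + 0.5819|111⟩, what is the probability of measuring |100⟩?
0.1036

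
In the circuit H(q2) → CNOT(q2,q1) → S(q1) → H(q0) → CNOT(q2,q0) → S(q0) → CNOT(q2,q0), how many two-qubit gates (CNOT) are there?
3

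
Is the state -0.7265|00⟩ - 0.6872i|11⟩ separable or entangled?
Entangled

Writing the state as a|00⟩ + b|01⟩ + c|10⟩ + d|11⟩, it is a product state iff ad − bc = 0.
Here (a, b, c, d) = (-0.7265, 0, 0, -0.6872i): ad − bc = (-0.7265)(-0.6872i) − (0)(0) = 0.4993i ≠ 0, so the state is entangled.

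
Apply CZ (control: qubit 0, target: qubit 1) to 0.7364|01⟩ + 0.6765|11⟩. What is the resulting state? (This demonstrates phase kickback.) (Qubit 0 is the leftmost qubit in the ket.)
0.7364|01⟩ - 0.6765|11⟩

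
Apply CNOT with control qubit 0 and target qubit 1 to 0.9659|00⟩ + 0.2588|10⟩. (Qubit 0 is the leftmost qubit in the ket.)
0.9659|00⟩ + 0.2588|11⟩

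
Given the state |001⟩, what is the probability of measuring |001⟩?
1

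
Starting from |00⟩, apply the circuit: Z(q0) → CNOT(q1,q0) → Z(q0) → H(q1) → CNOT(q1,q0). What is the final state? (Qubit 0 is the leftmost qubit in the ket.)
1/√2|00⟩ + 1/√2|11⟩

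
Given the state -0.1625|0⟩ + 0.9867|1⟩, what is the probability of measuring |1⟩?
0.9736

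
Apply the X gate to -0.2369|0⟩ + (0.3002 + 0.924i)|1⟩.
(0.3002 + 0.924i)|0⟩ - 0.2369|1⟩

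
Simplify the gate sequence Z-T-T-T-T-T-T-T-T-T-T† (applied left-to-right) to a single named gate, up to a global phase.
Z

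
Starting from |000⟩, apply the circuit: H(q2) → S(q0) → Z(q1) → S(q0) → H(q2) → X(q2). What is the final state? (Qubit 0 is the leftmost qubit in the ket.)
|001⟩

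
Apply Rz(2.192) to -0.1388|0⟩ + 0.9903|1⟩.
(-0.06345 + 0.1234i)|0⟩ + (0.4527 + 0.8808i)|1⟩

Rz(2.192) = [[e^(−iθ/2), 0], [0, e^(iθ/2)]] with e^(±iθ/2) = cos(θ/2) ± i·sin(θ/2); θ = 2.192, cos(θ/2) ≈ 0.457157, sin(θ/2) ≈ 0.889386.
With a = amp(|0⟩) = -0.1388 and b = amp(|1⟩) = 0.9903:
new amp(|0⟩) = (0.457157 - 0.889386i)·a = (-0.06345 + 0.1234i)
new amp(|1⟩) = (0.457157 + 0.889386i)·b = (0.4527 + 0.8808i)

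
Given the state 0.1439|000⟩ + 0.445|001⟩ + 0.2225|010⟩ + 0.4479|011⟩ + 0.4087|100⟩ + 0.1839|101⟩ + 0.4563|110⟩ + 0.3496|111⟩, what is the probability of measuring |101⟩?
0.03382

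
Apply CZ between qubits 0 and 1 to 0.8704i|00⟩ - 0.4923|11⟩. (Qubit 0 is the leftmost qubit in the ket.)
0.8704i|00⟩ + 0.4923|11⟩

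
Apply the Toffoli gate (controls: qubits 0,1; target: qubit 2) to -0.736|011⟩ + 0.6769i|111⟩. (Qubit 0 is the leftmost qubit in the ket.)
-0.736|011⟩ + 0.6769i|110⟩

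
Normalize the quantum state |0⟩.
|0⟩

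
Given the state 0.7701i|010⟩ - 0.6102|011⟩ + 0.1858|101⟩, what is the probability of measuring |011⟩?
0.3723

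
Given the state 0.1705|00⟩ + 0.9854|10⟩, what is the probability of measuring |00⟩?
0.02907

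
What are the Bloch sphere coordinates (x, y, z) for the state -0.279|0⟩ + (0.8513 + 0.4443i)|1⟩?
(-0.475, -0.2479, -0.8443)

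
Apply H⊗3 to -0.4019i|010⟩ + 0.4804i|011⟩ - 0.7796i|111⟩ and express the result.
-0.2479i|000⟩ - 0.03631i|001⟩ + 0.2479i|010⟩ + 0.03631i|011⟩ + 0.3034i|100⟩ - 0.5876i|101⟩ - 0.3034i|110⟩ + 0.5876i|111⟩

H⊗3 gives amp(|y⟩) = (1/2√2) Σ_x (−1)^(x·y) amp(|x⟩), where x·y is the number of positions in which both x and y have a 1.
|000⟩: (-0.4019i + 0.4804i - 0.7796i)/(2√2) = -0.2479i
|001⟩: (-0.4019i - 0.4804i + 0.7796i)/(2√2) = -0.03631i
|010⟩: (0.4019i - 0.4804i + 0.7796i)/(2√2) = 0.2479i
|011⟩: (0.4019i + 0.4804i - 0.7796i)/(2√2) = 0.03631i
|100⟩: (-0.4019i + 0.4804i + 0.7796i)/(2√2) = 0.3034i
|101⟩: (-0.4019i - 0.4804i - 0.7796i)/(2√2) = -0.5876i
|110⟩: (0.4019i - 0.4804i - 0.7796i)/(2√2) = -0.3034i
|111⟩: (0.4019i + 0.4804i + 0.7796i)/(2√2) = 0.5876i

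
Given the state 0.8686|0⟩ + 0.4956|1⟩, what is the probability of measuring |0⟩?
0.7545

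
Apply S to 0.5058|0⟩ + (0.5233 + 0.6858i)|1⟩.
0.5058|0⟩ + (-0.6858 + 0.5233i)|1⟩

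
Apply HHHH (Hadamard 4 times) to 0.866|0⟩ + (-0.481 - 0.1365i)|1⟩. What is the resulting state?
0.866|0⟩ + (-0.481 - 0.1365i)|1⟩

H² = I, so an even number of Hadamards cancels: H^4 = I and the state is unchanged.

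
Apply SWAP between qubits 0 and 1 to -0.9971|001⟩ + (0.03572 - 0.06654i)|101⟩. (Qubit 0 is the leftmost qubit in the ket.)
-0.9971|001⟩ + (0.03572 - 0.06654i)|011⟩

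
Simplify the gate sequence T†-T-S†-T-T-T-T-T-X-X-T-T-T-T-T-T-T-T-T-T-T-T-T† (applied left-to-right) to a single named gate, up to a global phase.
S†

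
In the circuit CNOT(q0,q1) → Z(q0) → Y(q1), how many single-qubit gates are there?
2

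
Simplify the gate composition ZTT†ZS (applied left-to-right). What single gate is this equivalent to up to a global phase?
S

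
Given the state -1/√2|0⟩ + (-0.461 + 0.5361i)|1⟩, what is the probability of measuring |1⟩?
0.4999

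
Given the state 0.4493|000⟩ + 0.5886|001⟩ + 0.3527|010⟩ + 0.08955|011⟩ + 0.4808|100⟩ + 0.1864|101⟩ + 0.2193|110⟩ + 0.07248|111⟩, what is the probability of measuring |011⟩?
0.008019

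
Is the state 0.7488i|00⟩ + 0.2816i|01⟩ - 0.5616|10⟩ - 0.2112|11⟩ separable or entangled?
Separable

Writing the state as a|00⟩ + b|01⟩ + c|10⟩ + d|11⟩, it is a product state iff ad − bc = 0.
Here (a, b, c, d) = (0.7488i, 0.2816i, -0.5616, -0.2112): ad − bc = (0.7488i)(-0.2112) − (0.2816i)(-0.5616) = 0, so the state is separable.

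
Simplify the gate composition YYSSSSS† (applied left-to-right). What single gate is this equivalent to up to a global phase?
S†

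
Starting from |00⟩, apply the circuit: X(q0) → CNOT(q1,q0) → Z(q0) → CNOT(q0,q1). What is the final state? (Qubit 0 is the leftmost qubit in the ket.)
-|11⟩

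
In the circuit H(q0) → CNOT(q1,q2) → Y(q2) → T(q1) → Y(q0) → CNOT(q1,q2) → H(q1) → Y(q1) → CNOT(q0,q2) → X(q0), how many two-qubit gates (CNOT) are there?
3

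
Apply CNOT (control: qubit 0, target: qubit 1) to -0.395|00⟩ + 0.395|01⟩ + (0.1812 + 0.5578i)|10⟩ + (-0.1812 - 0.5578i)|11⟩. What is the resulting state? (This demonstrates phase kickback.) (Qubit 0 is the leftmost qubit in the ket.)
-0.395|00⟩ + 0.395|01⟩ + (-0.1812 - 0.5578i)|10⟩ + (0.1812 + 0.5578i)|11⟩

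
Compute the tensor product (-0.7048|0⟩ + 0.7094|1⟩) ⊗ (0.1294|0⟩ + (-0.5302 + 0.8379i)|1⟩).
-0.0912|00⟩ + (0.3737 - 0.5906i)|01⟩ + 0.0918|10⟩ + (-0.3761 + 0.5944i)|11⟩

amp(|b₁b₂…⟩) = product of the factor amplitudes for bits b₁, b₂, …; only kets whose every factor amplitude is nonzero survive.
|00⟩: (-0.7048)(0.1294) = -0.0912
|01⟩: (-0.7048)(-0.5302 + 0.8379i) = (0.3737 - 0.5906i)
|10⟩: (0.7094)(0.1294) = 0.0918
|11⟩: (0.7094)(-0.5302 + 0.8379i) = (-0.3761 + 0.5944i)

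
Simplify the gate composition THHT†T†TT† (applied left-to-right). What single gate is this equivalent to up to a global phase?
T†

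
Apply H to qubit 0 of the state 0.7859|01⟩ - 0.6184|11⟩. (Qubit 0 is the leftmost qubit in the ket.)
0.1184|01⟩ + 0.993|11⟩

H on qubit 0 mixes each pair of kets that differ only in qubit 0: amplitudes (a, b) of (|…0…⟩, |…1…⟩) become ((a + b)/√2, (a − b)/√2). Kets absent from the input have amplitude 0.
(|01⟩, |11⟩): (a, b) = (0.7859, -0.6184) → (0.1184, 0.993)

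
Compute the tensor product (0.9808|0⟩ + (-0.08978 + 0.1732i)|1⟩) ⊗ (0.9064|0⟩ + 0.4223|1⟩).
0.889|00⟩ + 0.4142|01⟩ + (-0.08138 + 0.157i)|10⟩ + (-0.03791 + 0.07314i)|11⟩

amp(|b₁b₂…⟩) = product of the factor amplitudes for bits b₁, b₂, …; only kets whose every factor amplitude is nonzero survive.
|00⟩: (0.9808)(0.9064) = 0.889
|01⟩: (0.9808)(0.4223) = 0.4142
|10⟩: (-0.08978 + 0.1732i)(0.9064) = (-0.08138 + 0.157i)
|11⟩: (-0.08978 + 0.1732i)(0.4223) = (-0.03791 + 0.07314i)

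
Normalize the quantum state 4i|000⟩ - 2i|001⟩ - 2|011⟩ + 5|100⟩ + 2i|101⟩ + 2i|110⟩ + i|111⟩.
0.5252i|000⟩ - 0.2626i|001⟩ - 0.2626|011⟩ + 0.6565|100⟩ + 0.2626i|101⟩ + 0.2626i|110⟩ + 0.1313i|111⟩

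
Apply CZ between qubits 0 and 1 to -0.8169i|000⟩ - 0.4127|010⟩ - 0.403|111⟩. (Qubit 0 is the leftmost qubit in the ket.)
-0.8169i|000⟩ - 0.4127|010⟩ + 0.403|111⟩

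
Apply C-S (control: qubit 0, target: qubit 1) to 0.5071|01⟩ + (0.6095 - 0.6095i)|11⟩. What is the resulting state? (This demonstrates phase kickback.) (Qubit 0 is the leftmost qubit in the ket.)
0.5071|01⟩ + (0.6095 + 0.6095i)|11⟩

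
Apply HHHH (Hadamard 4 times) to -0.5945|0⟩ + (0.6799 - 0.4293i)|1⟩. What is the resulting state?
-0.5945|0⟩ + (0.6799 - 0.4293i)|1⟩

H² = I, so an even number of Hadamards cancels: H^4 = I and the state is unchanged.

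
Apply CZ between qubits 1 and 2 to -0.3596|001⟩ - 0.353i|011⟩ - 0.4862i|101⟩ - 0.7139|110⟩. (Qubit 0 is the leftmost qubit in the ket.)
-0.3596|001⟩ + 0.353i|011⟩ - 0.4862i|101⟩ - 0.7139|110⟩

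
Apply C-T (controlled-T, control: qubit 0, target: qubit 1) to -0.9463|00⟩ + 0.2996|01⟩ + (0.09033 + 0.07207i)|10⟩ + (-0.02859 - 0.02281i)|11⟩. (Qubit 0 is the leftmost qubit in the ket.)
-0.9463|00⟩ + 0.2996|01⟩ + (0.09033 + 0.07207i)|10⟩ + (-0.004087 - 0.03635i)|11⟩

C-T leaves the control-|0⟩ kets |00⟩, |01⟩ unchanged and applies T to qubit 1 on the control-|1⟩ pair (|10⟩, |11⟩).
T = [[1, 0], [0, (1/√2 + (1/√2)i)]].
With a = amp(|10⟩) = (0.09033 + 0.07207i) and b = amp(|11⟩) = (-0.02859 - 0.02281i):
new amp(|10⟩) = (1)·a = (0.09033 + 0.07207i)
new amp(|11⟩) = (1/√2 + (1/√2)i)·b = (-0.004087 - 0.03635i)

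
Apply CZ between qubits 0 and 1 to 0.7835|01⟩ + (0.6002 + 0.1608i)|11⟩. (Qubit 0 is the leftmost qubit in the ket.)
0.7835|01⟩ + (-0.6002 - 0.1608i)|11⟩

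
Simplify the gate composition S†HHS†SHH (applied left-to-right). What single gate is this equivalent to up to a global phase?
S†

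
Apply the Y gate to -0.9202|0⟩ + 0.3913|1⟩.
-0.3913i|0⟩ - 0.9202i|1⟩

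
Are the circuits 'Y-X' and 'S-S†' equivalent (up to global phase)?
No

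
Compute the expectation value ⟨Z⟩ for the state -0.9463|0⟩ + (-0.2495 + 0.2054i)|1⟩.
0.791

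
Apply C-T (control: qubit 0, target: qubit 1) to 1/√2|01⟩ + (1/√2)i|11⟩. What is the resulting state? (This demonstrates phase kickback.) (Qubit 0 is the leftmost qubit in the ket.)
1/√2|01⟩ + (-1/2 + (1/2)i)|11⟩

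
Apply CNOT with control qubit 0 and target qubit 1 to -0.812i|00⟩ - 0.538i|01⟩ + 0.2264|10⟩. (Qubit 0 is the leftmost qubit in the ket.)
-0.812i|00⟩ - 0.538i|01⟩ + 0.2264|11⟩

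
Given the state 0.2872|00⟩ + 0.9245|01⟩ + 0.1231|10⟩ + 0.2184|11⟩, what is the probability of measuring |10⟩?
0.01515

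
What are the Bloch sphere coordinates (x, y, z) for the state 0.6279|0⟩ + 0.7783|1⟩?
(0.9774, 0, -0.2115)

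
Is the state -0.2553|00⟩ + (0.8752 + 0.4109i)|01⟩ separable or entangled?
Separable

Writing the state as a|00⟩ + b|01⟩ + c|10⟩ + d|11⟩, it is a product state iff ad − bc = 0.
Here (a, b, c, d) = (-0.2553, (0.8752 + 0.4109i), 0, 0): ad − bc = (-0.2553)(0) − (0.8752 + 0.4109i)(0) = 0, so the state is separable.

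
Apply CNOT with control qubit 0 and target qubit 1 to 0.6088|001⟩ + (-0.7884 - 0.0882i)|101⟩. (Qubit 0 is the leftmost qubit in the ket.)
0.6088|001⟩ + (-0.7884 - 0.0882i)|111⟩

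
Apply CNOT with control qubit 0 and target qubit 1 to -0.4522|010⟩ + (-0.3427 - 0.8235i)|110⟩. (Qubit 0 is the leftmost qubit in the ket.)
-0.4522|010⟩ + (-0.3427 - 0.8235i)|100⟩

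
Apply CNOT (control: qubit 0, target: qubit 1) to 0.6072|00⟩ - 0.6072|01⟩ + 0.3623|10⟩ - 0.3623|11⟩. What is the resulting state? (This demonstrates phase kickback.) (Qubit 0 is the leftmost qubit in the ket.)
0.6072|00⟩ - 0.6072|01⟩ - 0.3623|10⟩ + 0.3623|11⟩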